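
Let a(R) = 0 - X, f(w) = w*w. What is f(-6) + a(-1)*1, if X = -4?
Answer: 40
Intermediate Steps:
f(w) = w²
a(R) = 4 (a(R) = 0 - 1*(-4) = 0 + 4 = 4)
f(-6) + a(-1)*1 = (-6)² + 4*1 = 36 + 4 = 40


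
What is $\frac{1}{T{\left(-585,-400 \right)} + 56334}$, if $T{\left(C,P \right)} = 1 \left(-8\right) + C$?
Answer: $\frac{1}{55741} \approx 1.794 \cdot 10^{-5}$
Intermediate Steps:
$T{\left(C,P \right)} = -8 + C$
$\frac{1}{T{\left(-585,-400 \right)} + 56334} = \frac{1}{\left(-8 - 585\right) + 56334} = \frac{1}{-593 + 56334} = \frac{1}{55741}$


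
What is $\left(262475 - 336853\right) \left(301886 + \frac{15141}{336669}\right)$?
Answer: $- \frac{2519819359032250}{112223} \approx -2.2454 \cdot 10^{10}$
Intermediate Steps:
$\left(262475 - 336853\right) \left(301886 + \frac{15141}{336669}\right) = - 74378 \left(301886 + 15141 \cdot \frac{1}{336669}\right) = - 74378 \left(301886 + \frac{5047}{112223}\right) = \left(-74378\right) \frac{33878557625}{112223} = - \frac{2519819359032250}{112223}$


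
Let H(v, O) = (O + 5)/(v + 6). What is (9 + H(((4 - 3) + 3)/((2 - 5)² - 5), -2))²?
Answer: 4356/49 ≈ 88.898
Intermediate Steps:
H(v, O) = (5 + O)/(6 + v)
(9 + H(((4 - 3) + 3)/((2 - 5)² - 5), -2))² = (9 + (5 - 2)/(6 + ((4 - 3) + 3)/((2 - 5)² - 5)))² = (9 + 3/(6 + (1 + 3)/((-3)² - 5)))² = (9 + 3/(6 + 4/(9 - 5)))² = (9 + 3/(6 + 4/4))² = (9 + 3/(6 + 4*(¼)))² = (9 + 3/(6 + 1))² = (9 + 3/7)² = (66/7)² = 4356/49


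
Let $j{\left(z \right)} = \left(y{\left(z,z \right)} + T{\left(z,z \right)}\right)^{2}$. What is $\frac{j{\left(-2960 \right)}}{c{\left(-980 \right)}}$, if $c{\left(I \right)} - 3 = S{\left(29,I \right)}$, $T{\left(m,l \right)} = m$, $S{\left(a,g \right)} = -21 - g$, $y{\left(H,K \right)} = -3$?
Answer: $\frac{8779369}{962} \approx 9126.2$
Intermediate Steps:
$c{\left(I \right)} = -18 - I$ ($c{\left(I \right)} = 3 - \left(21 + I\right) = -18 - I$)
$j{\left(z \right)} = \left(-3 + z\right)^{2}$
$\frac{j{\left(-2960 \right)}}{c{\left(-980 \right)}} = \frac{\left(-3 - 2960\right)^{2}}{-18 - -980} = \frac{\left(-2963\right)^{2}}{-18 + 980} = \frac{8779369}{962}$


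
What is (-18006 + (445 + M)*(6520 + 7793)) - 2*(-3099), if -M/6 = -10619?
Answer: 918295959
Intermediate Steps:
M = 63714 (M = -6*(-10619) = 63714)
(-18006 + (445 + M)*(6520 + 7793)) - 2*(-3099) = (-18006 + (445 + 63714)*(6520 + 7793)) - 2*(-3099) = (-18006 + 64159*14313) + 6198 = (-18006 + 918307767) + 6198 = 918289761 + 6198 = 918295959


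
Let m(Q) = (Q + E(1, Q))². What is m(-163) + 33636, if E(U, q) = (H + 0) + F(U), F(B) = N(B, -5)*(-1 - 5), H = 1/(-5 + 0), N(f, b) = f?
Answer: 1556616/25 ≈ 62265.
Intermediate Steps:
H = -⅕ (H = 1/(-5) = -⅕ ≈ -0.20000)
F(B) = -6*B (F(B) = B*(-1 - 5) = B*(-6) = -6*B)
E(U, q) = -⅕ - 6*U (E(U, q) = (-⅕ + 0) - 6*U = -⅕ - 6*U)
m(Q) = (-31/5 + Q)² (m(Q) = (Q + (-⅕ - 6*1))² = (Q + (-⅕ - 6))² = (Q - 31/5)² = (-31/5 + Q)²)
m(-163) + 33636 = (-31 + 5*(-163))²/25 + 33636 = (-31 - 815)²/25 + 33636 = (1/25)*(-846)² + 33636 = (1/25)*715716 + 33636 = 715716/25 + 33636 = 1556616/25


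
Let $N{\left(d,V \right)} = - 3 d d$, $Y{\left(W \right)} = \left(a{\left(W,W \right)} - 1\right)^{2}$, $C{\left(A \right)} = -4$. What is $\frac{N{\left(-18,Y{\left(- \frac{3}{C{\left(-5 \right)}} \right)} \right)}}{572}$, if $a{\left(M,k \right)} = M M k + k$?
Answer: $- \frac{243}{143} \approx -1.6993$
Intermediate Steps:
$a{\left(M,k \right)} = k + k M^{2}$ ($a{\left(M,k \right)} = M^{2} k + k = k M^{2} + k = k + k M^{2}$)
$Y{\left(W \right)} = \left(-1 + W \left(1 + W^{2}\right)\right)^{2}$ ($Y{\left(W \right)} = \left(W \left(1 + W^{2}\right) - 1\right)^{2} = \left(-1 + W \left(1 + W^{2}\right)\right)^{2}$)
$N{\left(d,V \right)} = - 3 d^{2}$
$\frac{N{\left(-18,Y{\left(- \frac{3}{C{\left(-5 \right)}} \right)} \right)}}{572} = \frac{\left(-3\right) \left(-18\right)^{2}}{572} = \left(-3\right) 324 \cdot \frac{1}{572} = \left(-972\right) \frac{1}{572} = - \frac{243}{143}$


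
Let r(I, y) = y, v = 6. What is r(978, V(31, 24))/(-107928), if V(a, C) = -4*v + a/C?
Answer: 545/2590272 ≈ 0.00021040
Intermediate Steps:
V(a, C) = -24 + a/C (V(a, C) = -4*6 + a/C = -24 + a/C)
r(978, V(31, 24))/(-107928) = (-24 + 31/24)/(-107928) = (-24 + 31*(1/24))*(-1/107928) = (-24 + 31/24)*(-1/107928) = -545/24*(-1/107928) = 545/2590272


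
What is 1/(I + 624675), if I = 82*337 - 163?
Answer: 1/652146 ≈ 1.5334e-6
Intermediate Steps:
I = 27471 (I = 27634 - 163 = 27471)
1/(I + 624675) = 1/(27471 + 624675) = 1/652146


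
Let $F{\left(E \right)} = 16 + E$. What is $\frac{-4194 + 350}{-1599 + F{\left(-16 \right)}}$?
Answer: $\frac{3844}{1599} \approx 2.404$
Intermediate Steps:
$\frac{-4194 + 350}{-1599 + F{\left(-16 \right)}} = \frac{-4194 + 350}{-1599 + \left(16 - 16\right)} = - \frac{3844}{-1599 + 0} = - \frac{3844}{-1599} = \left(-3844\right) \left(- \frac{1}{1599}\right) = \frac{3844}{1599}$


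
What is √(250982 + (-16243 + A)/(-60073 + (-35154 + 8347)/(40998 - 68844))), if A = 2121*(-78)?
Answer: 8*√10973323807475136452822/1672765951 ≈ 500.98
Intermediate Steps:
A = -165438
√(250982 + (-16243 + A)/(-60073 + (-35154 + 8347)/(40998 - 68844))) = √(250982 + (-16243 - 165438)/(-60073 + (-35154 + 8347)/(40998 - 68844))) = √(250982 - 181681/(-60073 - 26807/(-27846))) = √(250982 - 181681/(-60073 - 26807*(-1/27846))) = √(250982 - 181681/(-60073 + 26807/27846)) = √(250982 - 181681/(-1672765951/27846)) = √(250982 - 181681*(-27846/1672765951)) = √(250982 + 5059089126/1672765951) = √(419839203003008/1672765951) = 8*√10973323807475136452822/1672765951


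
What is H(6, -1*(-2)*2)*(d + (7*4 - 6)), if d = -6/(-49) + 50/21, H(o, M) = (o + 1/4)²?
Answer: 1125625/1176 ≈ 957.16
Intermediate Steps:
H(o, M) = (¼ + o)² (H(o, M) = (o + ¼)² = (¼ + o)²)
d = 368/147 (d = -6*(-1/49) + 50*(1/21) = 6/49 + 50/21 = 368/147 ≈ 2.5034)
H(6, -1*(-2)*2)*(d + (7*4 - 6)) = ((1 + 4*6)²/16)*(368/147 + (7*4 - 6)) = ((1 + 24)²/16)*(368/147 + (28 - 6)) = ((1/16)*25²)*(368/147 + 22) = ((1/16)*625)*(3602/147) = (625/16)*(3602/147) = 1125625/1176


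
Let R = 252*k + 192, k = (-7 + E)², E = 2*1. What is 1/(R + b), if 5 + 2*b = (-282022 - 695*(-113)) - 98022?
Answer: -1/144265 ≈ -6.9317e-6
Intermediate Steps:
E = 2
k = 25 (k = (-7 + 2)² = (-5)² = 25)
R = 6492 (R = 252*25 + 192 = 6300 + 192 = 6492)
b = -150757 (b = -5/2 + ((-282022 - 695*(-113)) - 98022)/2 = -5/2 + ((-282022 + 78535) - 98022)/2 = -5/2 + (-203487 - 98022)/2 = -5/2 + (½)*(-301509) = -5/2 - 301509/2 = -150757)
1/(R + b) = 1/(6492 - 150757) = 1/(-144265) = -1/144265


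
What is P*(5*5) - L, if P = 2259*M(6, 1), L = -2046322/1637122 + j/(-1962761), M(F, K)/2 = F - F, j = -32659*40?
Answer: 938885159561/1606639606921 ≈ 0.58438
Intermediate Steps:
j = -1306360
M(F, K) = 0 (M(F, K) = 2*(F - F) = 2*0 = 0)
L = -938885159561/1606639606921 (L = -2046322/1637122 - 1306360/(-1962761) = -2046322*1/1637122 - 1306360*(-1/1962761) = -1023161/818561 + 1306360/1962761 = -938885159561/1606639606921 ≈ -0.58438)
P = 0 (P = 2259*0 = 0)
P*(5*5) - L = 0*(5*5) - 1*(-938885159561/1606639606921) = 0*25 + 938885159561/1606639606921 = 0 + 938885159561/1606639606921 = 938885159561/1606639606921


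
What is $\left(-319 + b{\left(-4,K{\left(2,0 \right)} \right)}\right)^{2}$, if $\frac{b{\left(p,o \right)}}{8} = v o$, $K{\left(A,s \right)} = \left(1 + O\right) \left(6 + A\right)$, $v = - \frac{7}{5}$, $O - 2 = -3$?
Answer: $101761$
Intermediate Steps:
$O = -1$ ($O = 2 - 3 = -1$)
$v = - \frac{7}{5}$ ($v = \left(-7\right) \frac{1}{5} = - \frac{7}{5} \approx -1.4$)
$K{\left(A,s \right)} = 0$ ($K{\left(A,s \right)} = \left(1 - 1\right) \left(6 + A\right) = 0 \left(6 + A\right) = 0$)
$b{\left(p,o \right)} = - \frac{56 o}{5}$ ($b{\left(p,o \right)} = 8 \left(- \frac{7 o}{5}\right) = - \frac{56 o}{5}$)
$\left(-319 + b{\left(-4,K{\left(2,0 \right)} \right)}\right)^{2} = \left(-319 - 0\right)^{2} = \left(-319 + 0\right)^{2} = \left(-319\right)^{2} = 101761$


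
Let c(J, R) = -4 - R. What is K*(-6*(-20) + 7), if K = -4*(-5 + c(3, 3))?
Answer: 6096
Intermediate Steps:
K = 48 (K = -4*(-5 + (-4 - 1*3)) = -4*(-5 + (-4 - 3)) = -4*(-5 - 7) = -4*(-12) = 48)
K*(-6*(-20) + 7) = 48*(-6*(-20) + 7) = 48*(120 + 7) = 48*127 = 6096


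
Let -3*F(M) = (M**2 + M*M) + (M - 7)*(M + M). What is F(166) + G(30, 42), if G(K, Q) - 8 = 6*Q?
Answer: -107120/3 ≈ -35707.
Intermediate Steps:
G(K, Q) = 8 + 6*Q
F(M) = -2*M**2/3 - 2*M*(-7 + M)/3 (F(M) = -((M**2 + M*M) + (M - 7)*(M + M))/3 = -((M**2 + M**2) + (-7 + M)*(2*M))/3 = -(2*M**2 + 2*M*(-7 + M))/3 = -2*M**2/3 - 2*M*(-7 + M)/3)
F(166) + G(30, 42) = (2/3)*166*(7 - 2*166) + (8 + 6*42) = (2/3)*166*(7 - 332) + (8 + 252) = (2/3)*166*(-325) + 260 = -107900/3 + 260 = -107120/3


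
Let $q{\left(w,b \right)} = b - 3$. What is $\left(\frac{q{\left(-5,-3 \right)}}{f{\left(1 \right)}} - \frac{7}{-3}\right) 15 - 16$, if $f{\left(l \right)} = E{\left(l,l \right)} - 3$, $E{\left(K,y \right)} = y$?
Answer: $64$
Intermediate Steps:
$q{\left(w,b \right)} = -3 + b$ ($q{\left(w,b \right)} = b - 3 = -3 + b$)
$f{\left(l \right)} = -3 + l$ ($f{\left(l \right)} = l - 3 = -3 + l$)
$\left(\frac{q{\left(-5,-3 \right)}}{f{\left(1 \right)}} - \frac{7}{-3}\right) 15 - 16 = \left(\frac{-3 - 3}{-3 + 1} - \frac{7}{-3}\right) 15 - 16 = \left(- \frac{6}{-2} - - \frac{7}{3}\right) 15 - 16 = \left(\left(-6\right) \left(- \frac{1}{2}\right) + \frac{7}{3}\right) 15 - 16 = \left(3 + \frac{7}{3}\right) 15 - 16 = \frac{16}{3} \cdot 15 - 16 = 80 - 16 = 64$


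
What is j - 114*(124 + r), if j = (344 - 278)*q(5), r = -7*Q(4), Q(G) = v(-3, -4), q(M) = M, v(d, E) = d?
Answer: -16200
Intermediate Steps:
Q(G) = -3
r = 21 (r = -7*(-3) = 21)
j = 330 (j = (344 - 278)*5 = 66*5 = 330)
j - 114*(124 + r) = 330 - 114*(124 + 21) = 330 - 114*145 = 330 - 16530 = -16200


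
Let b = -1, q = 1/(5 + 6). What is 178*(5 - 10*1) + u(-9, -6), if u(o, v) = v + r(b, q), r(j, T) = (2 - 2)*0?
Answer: -896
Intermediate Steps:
q = 1/11 ≈ 0.090909
r(j, T) = 0 (r(j, T) = 0*0 = 0)
u(o, v) = v (u(o, v) = v + 0 = v)
178*(5 - 10*1) + u(-9, -6) = 178*(5 - 10*1) - 6 = 178*(5 - 10) - 6 = 178*(-5) - 6 = -890 - 6 = -896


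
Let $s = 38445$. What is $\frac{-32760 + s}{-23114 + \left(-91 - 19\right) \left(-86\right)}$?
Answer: $- \frac{5685}{13654} \approx -0.41636$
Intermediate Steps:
$\frac{-32760 + s}{-23114 + \left(-91 - 19\right) \left(-86\right)} = \frac{-32760 + 38445}{-23114 + \left(-91 - 19\right) \left(-86\right)} = \frac{5685}{-23114 - -9460} = \frac{5685}{-23114 + 9460} = \frac{5685}{-13654} = 5685 \left(- \frac{1}{13654}\right) = - \frac{5685}{13654}$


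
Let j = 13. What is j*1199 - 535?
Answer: 15052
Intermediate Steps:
j*1199 - 535 = 13*1199 - 535 = 15587 - 535 = 15052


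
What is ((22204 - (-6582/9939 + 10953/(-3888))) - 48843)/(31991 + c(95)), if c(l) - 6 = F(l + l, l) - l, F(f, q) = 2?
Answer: -38121183295/45661515264 ≈ -0.83486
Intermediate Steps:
c(l) = 8 - l (c(l) = 6 + (2 - l) = 8 - l)
((22204 - (-6582/9939 + 10953/(-3888))) - 48843)/(31991 + c(95)) = ((22204 - (-6582/9939 + 10953/(-3888))) - 48843)/(31991 + (8 - 1*95)) = ((22204 - (-6582*1/9939 + 10953*(-1/3888))) - 48843)/(31991 + (8 - 95)) = ((22204 - (-2194/3313 - 1217/432)) - 48843)/(31991 - 87) = ((22204 - 1*(-4979729/1431216)) - 48843)/31904 = ((22204 + 4979729/1431216) - 48843)*(1/31904) = (31783699793/1431216 - 48843)*(1/31904) = -38121183295/1431216*1/31904 = -38121183295/45661515264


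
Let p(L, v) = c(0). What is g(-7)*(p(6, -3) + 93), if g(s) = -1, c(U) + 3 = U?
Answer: -90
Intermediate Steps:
c(U) = -3 + U
p(L, v) = -3 (p(L, v) = -3 + 0 = -3)
g(-7)*(p(6, -3) + 93) = -(-3 + 93) = -1*90 = -90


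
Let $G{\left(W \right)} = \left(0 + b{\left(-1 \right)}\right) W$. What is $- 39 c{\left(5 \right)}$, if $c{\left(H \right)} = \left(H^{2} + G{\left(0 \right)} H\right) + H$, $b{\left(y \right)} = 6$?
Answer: $-1170$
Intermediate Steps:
$G{\left(W \right)} = 6 W$ ($G{\left(W \right)} = \left(0 + 6\right) W = 6 W$)
$c{\left(H \right)} = H + H^{2}$ ($c{\left(H \right)} = \left(H^{2} + 6 \cdot 0 H\right) + H = \left(H^{2} + 0 H\right) + H = \left(H^{2} + 0\right) + H = H^{2} + H = H + H^{2}$)
$- 39 c{\left(5 \right)} = - 39 \cdot 5 \left(1 + 5\right) = - 39 \cdot 5 \cdot 6 = \left(-39\right) 30 = -1170$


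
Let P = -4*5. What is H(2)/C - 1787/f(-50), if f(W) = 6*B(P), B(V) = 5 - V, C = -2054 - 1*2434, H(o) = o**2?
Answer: -55699/4675 ≈ -11.914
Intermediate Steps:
P = -20
C = -4488 (C = -2054 - 2434 = -4488)
f(W) = 150 (f(W) = 6*(5 - 1*(-20)) = 6*(5 + 20) = 6*25 = 150)
H(2)/C - 1787/f(-50) = 2**2/(-4488) - 1787/150 = 4*(-1/4488) - 1787*1/150 = -1/1122 - 1787/150 = -55699/4675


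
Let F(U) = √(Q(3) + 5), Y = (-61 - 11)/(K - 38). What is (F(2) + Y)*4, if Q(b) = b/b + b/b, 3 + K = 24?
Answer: 288/17 + 4*√7 ≈ 27.524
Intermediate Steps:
K = 21 (K = -3 + 24 = 21)
Q(b) = 2 (Q(b) = 1 + 1 = 2)
Y = 72/17 (Y = (-61 - 11)/(21 - 38) = -72/(-17) = -72*(-1/17) = 72/17 ≈ 4.2353)
F(U) = √7 (F(U) = √(2 + 5) = √7)
(F(2) + Y)*4 = (√7 + 72/17)*4 = (72/17 + √7)*4 = 288/17 + 4*√7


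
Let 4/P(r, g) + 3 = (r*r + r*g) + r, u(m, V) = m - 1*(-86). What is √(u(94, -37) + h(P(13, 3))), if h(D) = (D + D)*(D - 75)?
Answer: 4*√131618/109 ≈ 13.313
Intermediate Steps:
u(m, V) = 86 + m (u(m, V) = m + 86 = 86 + m)
P(r, g) = 4/(-3 + r + r² + g*r) (P(r, g) = 4/(-3 + ((r*r + r*g) + r)) = 4/(-3 + ((r² + g*r) + r)) = 4/(-3 + (r + r² + g*r)) = 4/(-3 + r + r² + g*r))
h(D) = 2*D*(-75 + D) (h(D) = (2*D)*(-75 + D) = 2*D*(-75 + D))
√(u(94, -37) + h(P(13, 3))) = √((86 + 94) + 2*(4/(-3 + 13 + 13² + 3*13))*(-75 + 4/(-3 + 13 + 13² + 3*13))) = √(180 + 2*(4/(-3 + 13 + 169 + 39))*(-75 + 4/(-3 + 13 + 169 + 39))) = √(180 + 2*(4/218)*(-75 + 4/218)) = √(180 + 2*(4*(1/218))*(-75 + 4*(1/218))) = √(180 + 2*(2/109)*(-75 + 2/109)) = √(180 + 2*(2/109)*(-8173/109)) = √(180 - 32692/11881) = √(2105888/11881) = 4*√131618/109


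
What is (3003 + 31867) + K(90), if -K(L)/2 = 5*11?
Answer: 34760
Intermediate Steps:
K(L) = -110 (K(L) = -10*11 = -2*55 = -110)
(3003 + 31867) + K(90) = (3003 + 31867) - 110 = 34870 - 110 = 34760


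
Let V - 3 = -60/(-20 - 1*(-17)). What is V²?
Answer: 529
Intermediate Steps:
V = 23 (V = 3 - 60/(-20 - 1*(-17)) = 3 - 60/(-20 + 17) = 3 - 60/(-3) = 3 - 60*(-⅓) = 3 + 20 = 23)
V² = 23² = 529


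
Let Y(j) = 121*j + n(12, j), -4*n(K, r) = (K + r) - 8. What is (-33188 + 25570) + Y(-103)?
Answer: -80225/4 ≈ -20056.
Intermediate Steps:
n(K, r) = 2 - K/4 - r/4 (n(K, r) = -((K + r) - 8)/4 = -(-8 + K + r)/4 = 2 - K/4 - r/4)
Y(j) = -1 + 483*j/4 (Y(j) = 121*j + (2 - ¼*12 - j/4) = 121*j + (2 - 3 - j/4) = 121*j + (-1 - j/4) = -1 + 483*j/4)
(-33188 + 25570) + Y(-103) = (-33188 + 25570) + (-1 + (483/4)*(-103)) = -7618 + (-1 - 49749/4) = -7618 - 49753/4 = -80225/4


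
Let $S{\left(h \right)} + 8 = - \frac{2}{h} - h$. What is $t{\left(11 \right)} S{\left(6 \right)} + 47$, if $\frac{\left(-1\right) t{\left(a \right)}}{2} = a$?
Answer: $\frac{1087}{3} \approx 362.33$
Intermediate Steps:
$t{\left(a \right)} = - 2 a$
$S{\left(h \right)} = -8 - h - \frac{2}{h}$ ($S{\left(h \right)} = -8 - \left(h + \frac{2}{h}\right) = -8 - h - \frac{2}{h}$)
$t{\left(11 \right)} S{\left(6 \right)} + 47 = \left(-2\right) 11 \left(-8 - 6 - \frac{2}{6}\right) + 47 = - 22 \left(-8 - 6 - \frac{1}{3}\right) + 47 = \left(-22\right) \left(- \frac{43}{3}\right) + 47 = \frac{946}{3} + 47 = \frac{1087}{3}$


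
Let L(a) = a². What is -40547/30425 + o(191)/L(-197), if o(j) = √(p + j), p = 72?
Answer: -40547/30425 + √263/38809 ≈ -1.3323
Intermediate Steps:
o(j) = √(72 + j)
-40547/30425 + o(191)/L(-197) = -40547/30425 + √(72 + 191)/((-197)²) = -40547*1/30425 + √263/38809 = -40547/30425 + √263*(1/38809) = -40547/30425 + √263/38809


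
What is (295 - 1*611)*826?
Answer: -261016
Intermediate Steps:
(295 - 1*611)*826 = (295 - 611)*826 = -316*826 = -261016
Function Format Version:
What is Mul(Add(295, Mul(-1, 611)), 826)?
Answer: -261016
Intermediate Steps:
Mul(Add(295, Mul(-1, 611)), 826) = Mul(Add(295, -611), 826) = Mul(-316, 826) = -261016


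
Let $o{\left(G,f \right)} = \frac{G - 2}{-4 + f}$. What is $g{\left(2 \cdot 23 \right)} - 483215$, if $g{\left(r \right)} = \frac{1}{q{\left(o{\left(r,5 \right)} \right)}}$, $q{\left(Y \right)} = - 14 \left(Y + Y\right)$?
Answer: $- \frac{595320881}{1232} \approx -4.8322 \cdot 10^{5}$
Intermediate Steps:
$o{\left(G,f \right)} = \frac{-2 + G}{-4 + f}$
$q{\left(Y \right)} = - 28 Y$ ($q{\left(Y \right)} = - 14 \cdot 2 Y = - 28 Y$)
$g{\left(r \right)} = \frac{1}{56 - 28 r}$ ($g{\left(r \right)} = \frac{1}{\left(-28\right) \frac{-2 + r}{-4 + 5}} = \frac{1}{\left(-28\right) \frac{-2 + r}{1}} = \frac{1}{\left(-28\right) 1 \left(-2 + r\right)} = \frac{1}{\left(-28\right) \left(-2 + r\right)} = \frac{1}{56 - 28 r}$)
$g{\left(2 \cdot 23 \right)} - 483215 = \frac{1}{28 \left(2 - 2 \cdot 23\right)} - 483215 = \frac{1}{28 \left(2 - 46\right)} - 483215 = \frac{1}{28 \left(-44\right)} - 483215 = \frac{1}{28} \left(- \frac{1}{44}\right) - 483215 = - \frac{1}{1232} - 483215 = - \frac{595320881}{1232}$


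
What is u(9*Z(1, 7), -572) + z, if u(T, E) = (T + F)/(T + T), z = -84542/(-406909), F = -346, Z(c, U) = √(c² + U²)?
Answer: 575993/813818 - 173*√2/90 ≈ -2.0107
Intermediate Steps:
Z(c, U) = √(U² + c²)
z = 84542/406909 (z = -84542*(-1/406909) = 84542/406909 ≈ 0.20777)
u(T, E) = (-346 + T)/(2*T) (u(T, E) = (T - 346)/(T + T) = (-346 + T)/((2*T)) = (-346 + T)*(1/(2*T)) = (-346 + T)/(2*T))
u(9*Z(1, 7), -572) + z = (-346 + 9*√(7² + 1²))/(2*((9*√(7² + 1²)))) + 84542/406909 = (-346 + 9*√(49 + 1))/(2*((9*√(49 + 1)))) + 84542/406909 = (-346 + 9*√50)/(2*((9*√50))) + 84542/406909 = (-346 + 9*(5*√2))/(2*((9*(5*√2)))) + 84542/406909 = (-346 + 45*√2)/(2*((45*√2))) + 84542/406909 = (√2/90)*(-346 + 45*√2)/2 + 84542/406909 = √2*(-346 + 45*√2)/180 + 84542/406909 = 84542/406909 + √2*(-346 + 45*√2)/180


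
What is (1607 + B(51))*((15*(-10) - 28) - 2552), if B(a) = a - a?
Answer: -4387110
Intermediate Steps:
B(a) = 0
(1607 + B(51))*((15*(-10) - 28) - 2552) = (1607 + 0)*((15*(-10) - 28) - 2552) = 1607*((-150 - 28) - 2552) = 1607*(-178 - 2552) = 1607*(-2730) = -4387110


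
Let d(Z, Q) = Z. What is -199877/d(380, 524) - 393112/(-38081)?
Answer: -7462133477/14470780 ≈ -515.67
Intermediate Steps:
-199877/d(380, 524) - 393112/(-38081) = -199877/380 - 393112/(-38081) = -199877*1/380 - 393112*(-1/38081) = -199877/380 + 393112/38081 = -7462133477/14470780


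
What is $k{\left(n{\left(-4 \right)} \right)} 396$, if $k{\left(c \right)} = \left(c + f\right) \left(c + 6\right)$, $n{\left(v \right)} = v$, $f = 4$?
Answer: $0$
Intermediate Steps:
$k{\left(c \right)} = \left(4 + c\right) \left(6 + c\right)$ ($k{\left(c \right)} = \left(c + 4\right) \left(c + 6\right) = \left(4 + c\right) \left(6 + c\right)$)
$k{\left(n{\left(-4 \right)} \right)} 396 = \left(24 + \left(-4\right)^{2} + 10 \left(-4\right)\right) 396 = \left(24 + 16 - 40\right) 396 = 0 \cdot 396 = 0$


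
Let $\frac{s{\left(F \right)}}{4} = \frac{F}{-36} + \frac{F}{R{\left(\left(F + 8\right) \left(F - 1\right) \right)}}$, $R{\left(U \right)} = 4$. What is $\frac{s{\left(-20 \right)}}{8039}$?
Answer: $- \frac{160}{72351} \approx -0.0022114$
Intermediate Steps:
$s{\left(F \right)} = \frac{8 F}{9}$ ($s{\left(F \right)} = 4 \left(\frac{F}{-36} + \frac{F}{4}\right) = 4 \left(F \left(- \frac{1}{36}\right) + F \frac{1}{4}\right) = 4 \left(- \frac{F}{36} + \frac{F}{4}\right) = 4 \frac{2 F}{9} = \frac{8 F}{9}$)
$\frac{s{\left(-20 \right)}}{8039} = \frac{\frac{8}{9} \left(-20\right)}{8039} = \left(- \frac{160}{9}\right) \frac{1}{8039} = - \frac{160}{72351}$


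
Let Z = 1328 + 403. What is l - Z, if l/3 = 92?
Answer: -1455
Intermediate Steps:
l = 276 (l = 3*92 = 276)
Z = 1731
l - Z = 276 - 1*1731 = 276 - 1731 = -1455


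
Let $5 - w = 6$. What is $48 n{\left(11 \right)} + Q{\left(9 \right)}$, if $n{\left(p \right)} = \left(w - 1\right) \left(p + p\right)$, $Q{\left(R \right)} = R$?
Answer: $-2103$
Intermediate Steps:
$w = -1$ ($w = 5 - 6 = -1$)
$n{\left(p \right)} = - 4 p$ ($n{\left(p \right)} = \left(-1 - 1\right) \left(p + p\right) = - 2 \cdot 2 p = - 4 p$)
$48 n{\left(11 \right)} + Q{\left(9 \right)} = 48 \left(\left(-4\right) 11\right) + 9 = 48 \left(-44\right) + 9 = -2112 + 9 = -2103$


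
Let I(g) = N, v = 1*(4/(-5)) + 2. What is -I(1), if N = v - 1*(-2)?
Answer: -16/5 ≈ -3.2000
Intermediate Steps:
v = 6/5 (v = 1*(4*(-1/5)) + 2 = 1*(-4/5) + 2 = -4/5 + 2 = 6/5 ≈ 1.2000)
N = 16/5 (N = 6/5 - 1*(-2) = 6/5 + 2 = 16/5 ≈ 3.2000)
I(g) = 16/5
-I(1) = -1*16/5 = -16/5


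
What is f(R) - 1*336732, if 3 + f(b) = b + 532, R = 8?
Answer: -336195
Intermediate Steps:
f(b) = 529 + b (f(b) = -3 + (b + 532) = -3 + (532 + b) = 529 + b)
f(R) - 1*336732 = (529 + 8) - 1*336732 = 537 - 336732 = -336195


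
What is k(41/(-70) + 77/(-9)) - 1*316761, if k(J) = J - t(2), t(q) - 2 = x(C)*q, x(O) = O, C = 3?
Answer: -199570229/630 ≈ -3.1678e+5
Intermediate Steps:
t(q) = 2 + 3*q
k(J) = -8 + J (k(J) = J - (2 + 3*2) = J - (2 + 6) = J - 1*8 = J - 8 = -8 + J)
k(41/(-70) + 77/(-9)) - 1*316761 = (-8 + (41/(-70) + 77/(-9))) - 1*316761 = (-8 + (41*(-1/70) + 77*(-1/9))) - 316761 = (-8 + (-41/70 - 77/9)) - 316761 = (-8 - 5759/630) - 316761 = -10799/630 - 316761 = -199570229/630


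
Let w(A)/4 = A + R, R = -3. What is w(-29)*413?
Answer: -52864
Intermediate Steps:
w(A) = -12 + 4*A (w(A) = 4*(A - 3) = 4*(-3 + A) = -12 + 4*A)
w(-29)*413 = (-12 + 4*(-29))*413 = (-12 - 116)*413 = -128*413 = -52864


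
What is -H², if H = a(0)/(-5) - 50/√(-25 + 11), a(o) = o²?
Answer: 1250/7 ≈ 178.57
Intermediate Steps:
H = 25*I*√14/7 (H = 0²/(-5) - 50/√(-25 + 11) = 0*(-⅕) - 50*(-I*√14/14) = 0 - 50*(-I*√14/14) = 0 - (-25)*I*√14/7 = 0 + 25*I*√14/7 = 25*I*√14/7 ≈ 13.363*I)
-H² = -(25*I*√14/7)² = -1*(-1250/7) = 1250/7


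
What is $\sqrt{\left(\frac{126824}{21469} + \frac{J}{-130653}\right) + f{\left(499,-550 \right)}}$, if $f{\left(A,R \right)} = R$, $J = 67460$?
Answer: $\frac{31 i \sqrt{55047655763318386}}{311665473} \approx 23.337 i$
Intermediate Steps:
$\sqrt{\left(\frac{126824}{21469} + \frac{J}{-130653}\right) + f{\left(499,-550 \right)}} = \sqrt{\left(\frac{126824}{21469} + \frac{67460}{-130653}\right) - 550} = \sqrt{\left(126824 \cdot \frac{1}{21469} + 67460 \left(- \frac{1}{130653}\right)\right) - 550} = \sqrt{\left(\frac{126824}{21469} - \frac{67460}{130653}\right) - 550} = \sqrt{\frac{15121637332}{2804989257} - 550} = \sqrt{- \frac{1527622454018}{2804989257}} = \frac{31 i \sqrt{55047655763318386}}{311665473}$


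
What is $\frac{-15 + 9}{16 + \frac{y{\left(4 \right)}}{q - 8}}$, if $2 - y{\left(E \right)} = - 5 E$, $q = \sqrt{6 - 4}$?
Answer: $- \frac{1224}{2681} - \frac{33 \sqrt{2}}{2681} \approx -0.47395$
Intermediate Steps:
$q = \sqrt{2} \approx 1.4142$
$y{\left(E \right)} = 2 + 5 E$ ($y{\left(E \right)} = 2 - - 5 E = 2 + 5 E$)
$\frac{-15 + 9}{16 + \frac{y{\left(4 \right)}}{q - 8}} = \frac{-15 + 9}{16 + \frac{2 + 5 \cdot 4}{\sqrt{2} - 8}} = \frac{1}{16 + \frac{2 + 20}{\sqrt{2} - 8}} \left(-6\right) = \frac{1}{16 + \frac{22}{-8 + \sqrt{2}}} \left(-6\right) = - \frac{6}{16 + \frac{22}{-8 + \sqrt{2}}}$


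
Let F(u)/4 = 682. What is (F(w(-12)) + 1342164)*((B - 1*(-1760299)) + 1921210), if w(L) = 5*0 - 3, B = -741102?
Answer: 3954529851044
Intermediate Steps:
w(L) = -3 (w(L) = 0 - 3 = -3)
F(u) = 2728 (F(u) = 4*682 = 2728)
(F(w(-12)) + 1342164)*((B - 1*(-1760299)) + 1921210) = (2728 + 1342164)*((-741102 - 1*(-1760299)) + 1921210) = 1344892*((-741102 + 1760299) + 1921210) = 1344892*(1019197 + 1921210) = 1344892*2940407 = 3954529851044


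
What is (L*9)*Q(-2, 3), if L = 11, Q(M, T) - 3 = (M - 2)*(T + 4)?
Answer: -2475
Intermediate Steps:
Q(M, T) = 3 + (-2 + M)*(4 + T) (Q(M, T) = 3 + (M - 2)*(T + 4) = 3 + (-2 + M)*(4 + T))
(L*9)*Q(-2, 3) = (11*9)*(-5 - 2*3 + 4*(-2) - 2*3) = 99*(-5 - 6 - 8 - 6) = 99*(-25) = -2475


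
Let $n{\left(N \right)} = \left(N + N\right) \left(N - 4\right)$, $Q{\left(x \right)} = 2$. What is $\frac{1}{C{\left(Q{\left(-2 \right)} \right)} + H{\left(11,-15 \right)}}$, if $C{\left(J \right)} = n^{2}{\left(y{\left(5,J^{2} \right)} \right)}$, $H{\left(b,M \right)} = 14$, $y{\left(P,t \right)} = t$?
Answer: $\frac{1}{14} \approx 0.071429$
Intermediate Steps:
$n{\left(N \right)} = 2 N \left(-4 + N\right)$
$C{\left(J \right)} = 4 J^{4} \left(-4 + J^{2}\right)^{2}$ ($C{\left(J \right)} = \left(2 J^{2} \left(-4 + J^{2}\right)\right)^{2} = 4 J^{4} \left(-4 + J^{2}\right)^{2}$)
$\frac{1}{C{\left(Q{\left(-2 \right)} \right)} + H{\left(11,-15 \right)}} = \frac{1}{4 \cdot 2^{4} \left(-4 + 2^{2}\right)^{2} + 14} = \frac{1}{4 \cdot 16 \left(-4 + 4\right)^{2} + 14} = \frac{1}{4 \cdot 16 \cdot 0^{2} + 14} = \frac{1}{4 \cdot 16 \cdot 0 + 14} = \frac{1}{0 + 14} = \frac{1}{14}$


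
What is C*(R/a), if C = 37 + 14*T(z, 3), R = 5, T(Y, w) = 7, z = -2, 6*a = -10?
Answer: -405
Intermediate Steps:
a = -5/3 (a = (⅙)*(-10) = -5/3 ≈ -1.6667)
C = 135 (C = 37 + 14*7 = 37 + 98 = 135)
C*(R/a) = 135*(5/(-5/3)) = 135*(5*(-⅗)) = 135*(-3) = -405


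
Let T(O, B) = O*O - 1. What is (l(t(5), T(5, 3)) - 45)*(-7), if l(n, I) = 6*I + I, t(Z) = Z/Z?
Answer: -861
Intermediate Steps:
t(Z) = 1
T(O, B) = -1 + O**2 (T(O, B) = O**2 - 1 = -1 + O**2)
l(n, I) = 7*I
(l(t(5), T(5, 3)) - 45)*(-7) = (7*(-1 + 5**2) - 45)*(-7) = (7*(-1 + 25) - 45)*(-7) = (7*24 - 45)*(-7) = (168 - 45)*(-7) = 123*(-7) = -861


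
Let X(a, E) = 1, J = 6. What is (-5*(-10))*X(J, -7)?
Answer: 50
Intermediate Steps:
(-5*(-10))*X(J, -7) = -5*(-10)*1 = 50*1 = 50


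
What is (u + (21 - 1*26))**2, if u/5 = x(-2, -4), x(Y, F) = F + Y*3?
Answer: 3025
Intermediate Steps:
x(Y, F) = F + 3*Y
u = -50 (u = 5*(-4 + 3*(-2)) = 5*(-4 - 6) = 5*(-10) = -50)
(u + (21 - 1*26))**2 = (-50 + (21 - 1*26))**2 = (-50 + (21 - 26))**2 = (-50 - 5)**2 = (-55)**2 = 3025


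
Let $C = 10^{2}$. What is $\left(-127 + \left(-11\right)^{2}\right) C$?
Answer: $-600$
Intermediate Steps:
$C = 100$
$\left(-127 + \left(-11\right)^{2}\right) C = \left(-127 + \left(-11\right)^{2}\right) 100 = \left(-127 + 121\right) 100 = \left(-6\right) 100 = -600$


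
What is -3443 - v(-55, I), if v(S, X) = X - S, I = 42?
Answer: -3540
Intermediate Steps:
-3443 - v(-55, I) = -3443 - (42 - 1*(-55)) = -3443 - (42 + 55) = -3443 - 1*97 = -3443 - 97 = -3540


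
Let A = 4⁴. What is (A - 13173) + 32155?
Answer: 19238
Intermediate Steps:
A = 256
(A - 13173) + 32155 = (256 - 13173) + 32155 = -12917 + 32155 = 19238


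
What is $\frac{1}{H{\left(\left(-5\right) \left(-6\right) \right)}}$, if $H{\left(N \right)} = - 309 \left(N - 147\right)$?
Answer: $\frac{1}{36153} \approx 2.766 \cdot 10^{-5}$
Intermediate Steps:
$H{\left(N \right)} = 45423 - 309 N$ ($H{\left(N \right)} = - 309 \left(-147 + N\right) = 45423 - 309 N$)
$\frac{1}{H{\left(\left(-5\right) \left(-6\right) \right)}} = \frac{1}{45423 - 309 \left(\left(-5\right) \left(-6\right)\right)} = \frac{1}{45423 - 9270} = \frac{1}{36153}$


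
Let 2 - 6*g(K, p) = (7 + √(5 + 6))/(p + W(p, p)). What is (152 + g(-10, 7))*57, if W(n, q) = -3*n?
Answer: 34751/4 + 19*√11/28 ≈ 8690.0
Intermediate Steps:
g(K, p) = ⅓ + (7 + √11)/(12*p) (g(K, p) = ⅓ - (7 + √(5 + 6))/(6*(p - 3*p)) = ⅓ - (7 + √11)/(6*((-2*p))) = ⅓ - (7 + √11)*(-1/(2*p))/6 = ⅓ - (-1)*(7 + √11)/(12*p) = ⅓ + (7 + √11)/(12*p))
(152 + g(-10, 7))*57 = (152 + (1/12)*(7 + √11 + 4*7)/7)*57 = (152 + (1/12)*(⅐)*(7 + √11 + 28))*57 = (152 + (1/12)*(⅐)*(35 + √11))*57 = (152 + (5/12 + √11/84))*57 = (1829/12 + √11/84)*57 = 34751/4 + 19*√11/28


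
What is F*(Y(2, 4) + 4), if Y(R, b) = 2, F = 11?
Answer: 66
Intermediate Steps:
F*(Y(2, 4) + 4) = 11*(2 + 4) = 11*6 = 66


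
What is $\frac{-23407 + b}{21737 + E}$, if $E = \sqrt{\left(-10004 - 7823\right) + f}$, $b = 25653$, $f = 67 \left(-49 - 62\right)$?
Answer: $\frac{48821302}{472522433} - \frac{8984 i \sqrt{1579}}{472522433} \approx 0.10332 - 0.00075551 i$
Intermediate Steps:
$f = -7437$ ($f = 67 \left(-111\right) = -7437$)
$E = 4 i \sqrt{1579}$ ($E = \sqrt{\left(-10004 - 7823\right) - 7437} = \sqrt{-17827 - 7437} = \sqrt{-25264} = 4 i \sqrt{1579} \approx 158.95 i$)
$\frac{-23407 + b}{21737 + E} = \frac{-23407 + 25653}{21737 + 4 i \sqrt{1579}} = \frac{2246}{21737 + 4 i \sqrt{1579}}$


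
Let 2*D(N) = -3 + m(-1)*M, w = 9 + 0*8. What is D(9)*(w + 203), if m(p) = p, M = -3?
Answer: 0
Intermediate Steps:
w = 9 (w = 9 + 0 = 9)
D(N) = 0 (D(N) = (-3 - 1*(-3))/2 = (-3 + 3)/2 = (1/2)*0 = 0)
D(9)*(w + 203) = 0*(9 + 203) = 0*212 = 0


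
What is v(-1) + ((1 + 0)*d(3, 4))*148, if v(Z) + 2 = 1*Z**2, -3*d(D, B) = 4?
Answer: -595/3 ≈ -198.33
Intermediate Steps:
d(D, B) = -4/3 (d(D, B) = -1/3*4 = -4/3)
v(Z) = -2 + Z**2 (v(Z) = -2 + 1*Z**2 = -2 + Z**2)
v(-1) + ((1 + 0)*d(3, 4))*148 = (-2 + (-1)**2) + ((1 + 0)*(-4/3))*148 = (-2 + 1) + (1*(-4/3))*148 = -1 - 4/3*148 = -1 - 592/3 = -595/3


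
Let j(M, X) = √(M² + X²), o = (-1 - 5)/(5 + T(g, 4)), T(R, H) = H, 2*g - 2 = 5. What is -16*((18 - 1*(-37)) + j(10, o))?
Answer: -880 - 32*√226/3 ≈ -1040.4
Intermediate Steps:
g = 7/2 (g = 1 + (½)*5 = 1 + 5/2 = 7/2 ≈ 3.5000)
o = -⅔ (o = (-1 - 5)/(5 + 4) = -6/9 = -6*⅑ = -⅔ ≈ -0.66667)
-16*((18 - 1*(-37)) + j(10, o)) = -16*((18 - 1*(-37)) + √(10² + (-⅔)²)) = -16*((18 + 37) + √(100 + 4/9)) = -16*(55 + √(904/9)) = -16*(55 + 2*√226/3) = -880 - 32*√226/3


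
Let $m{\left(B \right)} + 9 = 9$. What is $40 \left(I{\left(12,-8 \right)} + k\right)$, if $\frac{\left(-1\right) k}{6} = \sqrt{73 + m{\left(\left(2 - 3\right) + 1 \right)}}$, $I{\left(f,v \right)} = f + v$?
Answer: $160 - 240 \sqrt{73} \approx -1890.6$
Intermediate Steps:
$m{\left(B \right)} = 0$ ($m{\left(B \right)} = -9 + 9 = 0$)
$k = - 6 \sqrt{73}$ ($k = - 6 \sqrt{73 + 0} = - 6 \sqrt{73} \approx -51.264$)
$40 \left(I{\left(12,-8 \right)} + k\right) = 40 \left(\left(12 - 8\right) - 6 \sqrt{73}\right) = 40 \left(4 - 6 \sqrt{73}\right) = 160 - 240 \sqrt{73}$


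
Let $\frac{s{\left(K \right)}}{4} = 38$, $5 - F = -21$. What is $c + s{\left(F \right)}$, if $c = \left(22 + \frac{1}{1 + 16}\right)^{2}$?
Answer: $\frac{184553}{289} \approx 638.59$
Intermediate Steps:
$F = 26$ ($F = 5 - -21 = 5 + 21 = 26$)
$s{\left(K \right)} = 152$ ($s{\left(K \right)} = 4 \cdot 38 = 152$)
$c = \frac{140625}{289}$ ($c = \left(22 + \frac{1}{17}\right)^{2} = \left(\frac{375}{17}\right)^{2} = \frac{140625}{289} \approx 486.59$)
$c + s{\left(F \right)} = \frac{140625}{289} + 152 = \frac{184553}{289}$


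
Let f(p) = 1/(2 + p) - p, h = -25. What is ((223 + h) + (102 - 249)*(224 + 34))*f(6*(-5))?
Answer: -7913448/7 ≈ -1.1305e+6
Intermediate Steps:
((223 + h) + (102 - 249)*(224 + 34))*f(6*(-5)) = ((223 - 25) + (102 - 249)*(224 + 34))*((1 - (6*(-5))² - 12*(-5))/(2 + 6*(-5))) = (198 - 147*258)*((1 - 1*(-30)² - 2*(-30))/(2 - 30)) = (198 - 37926)*((1 - 1*900 + 60)/(-28)) = -(-9432)*(1 - 900 + 60)/7 = -(-9432)*(-839)/7 = -37728*839/28 = -7913448/7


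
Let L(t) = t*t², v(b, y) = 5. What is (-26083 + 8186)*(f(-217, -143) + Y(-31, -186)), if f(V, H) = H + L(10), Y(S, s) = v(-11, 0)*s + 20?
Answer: 948541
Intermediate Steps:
Y(S, s) = 20 + 5*s (Y(S, s) = 5*s + 20 = 20 + 5*s)
L(t) = t³
f(V, H) = 1000 + H (f(V, H) = H + 10³ = H + 1000 = 1000 + H)
(-26083 + 8186)*(f(-217, -143) + Y(-31, -186)) = (-26083 + 8186)*((1000 - 143) + (20 + 5*(-186))) = -17897*(857 + (20 - 930)) = -17897*(857 - 910) = -17897*(-53) = 948541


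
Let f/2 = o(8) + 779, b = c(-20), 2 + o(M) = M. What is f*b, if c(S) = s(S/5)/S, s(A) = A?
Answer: 314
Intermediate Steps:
o(M) = -2 + M
c(S) = ⅕ (c(S) = (S/5)/S = ⅕)
b = ⅕ ≈ 0.20000
f = 1570 (f = 2*((-2 + 8) + 779) = 2*(6 + 779) = 2*785 = 1570)
f*b = 1570*(⅕) = 314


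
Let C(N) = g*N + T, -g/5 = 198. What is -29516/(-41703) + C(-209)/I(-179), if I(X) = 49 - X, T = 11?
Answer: 959550679/1056476 ≈ 908.26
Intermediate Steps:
g = -990 (g = -5*198 = -990)
C(N) = 11 - 990*N (C(N) = -990*N + 11 = 11 - 990*N)
-29516/(-41703) + C(-209)/I(-179) = -29516/(-41703) + (11 - 990*(-209))/(49 - 1*(-179)) = -29516*(-1/41703) + (11 + 206910)/(49 + 179) = 29516/41703 + 206921/228 = 959550679/1056476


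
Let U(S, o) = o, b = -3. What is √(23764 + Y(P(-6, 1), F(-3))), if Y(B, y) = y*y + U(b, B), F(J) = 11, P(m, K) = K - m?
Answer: 2*√5973 ≈ 154.57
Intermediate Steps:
Y(B, y) = B + y² (Y(B, y) = y*y + B = y² + B = B + y²)
√(23764 + Y(P(-6, 1), F(-3))) = √(23764 + ((1 - 1*(-6)) + 11²)) = √(23764 + ((1 + 6) + 121)) = √(23764 + (7 + 121)) = √(23764 + 128) = √23892 = 2*√5973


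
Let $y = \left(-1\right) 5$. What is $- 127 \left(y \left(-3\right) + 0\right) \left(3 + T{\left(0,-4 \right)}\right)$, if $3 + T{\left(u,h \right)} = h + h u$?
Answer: $7620$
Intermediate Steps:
$T{\left(u,h \right)} = -3 + h + h u$ ($T{\left(u,h \right)} = -3 + \left(h + h u\right) = -3 + h + h u$)
$y = -5$
$- 127 \left(y \left(-3\right) + 0\right) \left(3 + T{\left(0,-4 \right)}\right) = - 127 \left(\left(-5\right) \left(-3\right) + 0\right) \left(3 - 7\right) = - 127 \left(15 + 0\right) \left(3 - 7\right) = - 127 \cdot 15 \left(3 - 7\right) = - 127 \cdot 15 \left(-4\right) = \left(-127\right) \left(-60\right) = 7620$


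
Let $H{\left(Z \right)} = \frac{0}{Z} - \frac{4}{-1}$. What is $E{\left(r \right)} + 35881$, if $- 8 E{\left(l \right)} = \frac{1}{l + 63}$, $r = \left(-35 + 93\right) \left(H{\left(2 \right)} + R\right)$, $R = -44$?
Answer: $\frac{647867337}{18056} \approx 35881.0$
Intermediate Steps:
$H{\left(Z \right)} = 4$ ($H{\left(Z \right)} = 0 - -4 = 0 + 4 = 4$)
$r = -2320$ ($r = \left(-35 + 93\right) \left(4 - 44\right) = 58 \left(-40\right) = -2320$)
$E{\left(l \right)} = - \frac{1}{8 \left(63 + l\right)}$ ($E{\left(l \right)} = - \frac{1}{8 \left(l + 63\right)} = - \frac{1}{8 \left(63 + l\right)}$)
$E{\left(r \right)} + 35881 = - \frac{1}{504 + 8 \left(-2320\right)} + 35881 = - \frac{1}{504 - 18560} + 35881 = - \frac{1}{-18056} + 35881 = \left(-1\right) \left(- \frac{1}{18056}\right) + 35881 = \frac{1}{18056} + 35881 = \frac{647867337}{18056}$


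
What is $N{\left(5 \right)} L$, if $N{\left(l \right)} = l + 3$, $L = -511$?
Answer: $-4088$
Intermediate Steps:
$N{\left(l \right)} = 3 + l$
$N{\left(5 \right)} L = \left(3 + 5\right) \left(-511\right) = 8 \left(-511\right) = -4088$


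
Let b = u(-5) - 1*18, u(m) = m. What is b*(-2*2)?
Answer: 92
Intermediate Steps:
b = -23 (b = -5 - 1*18 = -5 - 18 = -23)
b*(-2*2) = -(-46)*2 = -23*(-4) = 92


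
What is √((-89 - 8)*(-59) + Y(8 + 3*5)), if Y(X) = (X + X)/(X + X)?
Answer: 6*√159 ≈ 75.657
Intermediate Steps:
Y(X) = 1 (Y(X) = (2*X)/((2*X)) = (2*X)*(1/(2*X)) = 1)
√((-89 - 8)*(-59) + Y(8 + 3*5)) = √((-89 - 8)*(-59) + 1) = √(-97*(-59) + 1) = √(5723 + 1) = √5724 = 6*√159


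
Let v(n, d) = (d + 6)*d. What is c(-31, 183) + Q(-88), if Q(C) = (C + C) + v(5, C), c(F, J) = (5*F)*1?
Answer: 6885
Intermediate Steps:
v(n, d) = d*(6 + d) (v(n, d) = (6 + d)*d = d*(6 + d))
c(F, J) = 5*F
Q(C) = 2*C + C*(6 + C) (Q(C) = (C + C) + C*(6 + C) = 2*C + C*(6 + C))
c(-31, 183) + Q(-88) = 5*(-31) - 88*(8 - 88) = -155 - 88*(-80) = -155 + 7040 = 6885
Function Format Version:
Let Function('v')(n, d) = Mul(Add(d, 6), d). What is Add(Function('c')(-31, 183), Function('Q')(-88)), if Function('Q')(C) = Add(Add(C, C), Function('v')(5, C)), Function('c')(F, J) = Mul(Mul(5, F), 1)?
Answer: 6885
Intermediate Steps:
Function('v')(n, d) = Mul(d, Add(6, d)) (Function('v')(n, d) = Mul(Add(6, d), d) = Mul(d, Add(6, d)))
Function('c')(F, J) = Mul(5, F)
Function('Q')(C) = Add(Mul(2, C), Mul(C, Add(6, C))) (Function('Q')(C) = Add(Add(C, C), Mul(C, Add(6, C))) = Add(Mul(2, C), Mul(C, Add(6, C))))
Add(Function('c')(-31, 183), Function('Q')(-88)) = Add(Mul(5, -31), Mul(-88, Add(8, -88))) = Add(-155, Mul(-88, -80)) = Add(-155, 7040) = 6885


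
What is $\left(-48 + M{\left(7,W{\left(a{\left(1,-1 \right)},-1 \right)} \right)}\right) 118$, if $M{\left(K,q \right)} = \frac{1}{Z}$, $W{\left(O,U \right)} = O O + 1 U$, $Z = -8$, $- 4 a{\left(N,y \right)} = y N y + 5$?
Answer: $- \frac{22715}{4} \approx -5678.8$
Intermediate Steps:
$a{\left(N,y \right)} = - \frac{5}{4} - \frac{N y^{2}}{4}$ ($a{\left(N,y \right)} = - \frac{y N y + 5}{4} = - \frac{N y y + 5}{4} = - \frac{N y^{2} + 5}{4} = - \frac{5 + N y^{2}}{4} = - \frac{5}{4} - \frac{N y^{2}}{4}$)
$W{\left(O,U \right)} = U + O^{2}$ ($W{\left(O,U \right)} = O^{2} + U = U + O^{2}$)
$M{\left(K,q \right)} = - \frac{1}{8}$ ($M{\left(K,q \right)} = \frac{1}{-8} = - \frac{1}{8}$)
$\left(-48 + M{\left(7,W{\left(a{\left(1,-1 \right)},-1 \right)} \right)}\right) 118 = \left(-48 - \frac{1}{8}\right) 118 = \left(- \frac{385}{8}\right) 118 = - \frac{22715}{4}$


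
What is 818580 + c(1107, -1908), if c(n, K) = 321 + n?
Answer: 820008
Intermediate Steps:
818580 + c(1107, -1908) = 818580 + (321 + 1107) = 818580 + 1428 = 820008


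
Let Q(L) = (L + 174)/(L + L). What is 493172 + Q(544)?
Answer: 268285927/544 ≈ 4.9317e+5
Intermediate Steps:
Q(L) = (174 + L)/(2*L) (Q(L) = (174 + L)/((2*L)) = (174 + L)*(1/(2*L)) = (174 + L)/(2*L))
493172 + Q(544) = 493172 + (1/2)*(174 + 544)/544 = 493172 + (1/2)*(1/544)*718 = 493172 + 359/544 = 268285927/544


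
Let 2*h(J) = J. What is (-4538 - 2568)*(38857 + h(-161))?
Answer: -275545809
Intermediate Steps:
h(J) = J/2
(-4538 - 2568)*(38857 + h(-161)) = (-4538 - 2568)*(38857 + (½)*(-161)) = -7106*(38857 - 161/2) = -7106*77553/2 = -275545809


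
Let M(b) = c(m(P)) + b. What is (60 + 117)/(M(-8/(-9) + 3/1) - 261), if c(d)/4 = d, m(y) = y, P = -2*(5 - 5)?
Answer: -1593/2314 ≈ -0.68842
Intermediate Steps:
P = 0 (P = -2*0 = 0)
c(d) = 4*d
M(b) = b (M(b) = 4*0 + b = 0 + b = b)
(60 + 117)/(M(-8/(-9) + 3/1) - 261) = (60 + 117)/((-8/(-9) + 3/1) - 261) = 177/((-8*(-1/9) + 3*1) - 261) = 177/((8/9 + 3) - 261) = 177/(35/9 - 261) = 177/(-2314/9) = 177*(-9/2314) = -1593/2314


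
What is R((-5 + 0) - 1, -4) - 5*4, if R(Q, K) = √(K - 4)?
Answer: -20 + 2*I*√2 ≈ -20.0 + 2.8284*I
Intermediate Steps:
R(Q, K) = √(-4 + K)
R((-5 + 0) - 1, -4) - 5*4 = √(-4 - 4) - 5*4 = √(-8) - 20 = 2*I*√2 - 20 = -20 + 2*I*√2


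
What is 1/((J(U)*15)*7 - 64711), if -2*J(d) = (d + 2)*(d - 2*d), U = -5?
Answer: -2/127847 ≈ -1.5644e-5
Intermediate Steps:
J(d) = d*(2 + d)/2 (J(d) = -(d + 2)*(d - 2*d)/2 = -(2 + d)*(-d)/2 = -(-1)*d*(2 + d)/2 = d*(2 + d)/2)
1/((J(U)*15)*7 - 64711) = 1/((((½)*(-5)*(2 - 5))*15)*7 - 64711) = 1/((((½)*(-5)*(-3))*15)*7 - 64711) = 1/(((15/2)*15)*7 - 64711) = 1/((225/2)*7 - 64711) = 1/(1575/2 - 64711) = 1/(-127847/2) = -2/127847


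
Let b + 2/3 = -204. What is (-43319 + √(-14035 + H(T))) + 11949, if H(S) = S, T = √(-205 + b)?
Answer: -31370 + √(-126315 + 3*I*√3687)/3 ≈ -31370.0 + 118.47*I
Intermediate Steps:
b = -614/3 (b = -⅔ - 204 = -614/3 ≈ -204.67)
T = I*√3687/3 (T = √(-205 - 614/3) = √(-1229/3) = I*√3687/3 ≈ 20.24*I)
(-43319 + √(-14035 + H(T))) + 11949 = (-43319 + √(-14035 + I*√3687/3)) + 11949 = -31370 + √(-14035 + I*√3687/3)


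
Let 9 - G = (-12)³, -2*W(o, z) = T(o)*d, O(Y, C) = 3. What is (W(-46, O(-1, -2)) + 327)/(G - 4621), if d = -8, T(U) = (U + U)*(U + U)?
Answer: -34183/2884 ≈ -11.853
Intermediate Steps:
T(U) = 4*U² (T(U) = (2*U)*(2*U) = 4*U²)
W(o, z) = 16*o² (W(o, z) = -4*o²*(-8)/2 = -(-16)*o² = 16*o²)
G = 1737 (G = 9 - 1*(-12)³ = 9 - 1*(-1728) = 9 + 1728 = 1737)
(W(-46, O(-1, -2)) + 327)/(G - 4621) = (16*(-46)² + 327)/(1737 - 4621) = (16*2116 + 327)/(-2884) = (33856 + 327)*(-1/2884) = 34183*(-1/2884) = -34183/2884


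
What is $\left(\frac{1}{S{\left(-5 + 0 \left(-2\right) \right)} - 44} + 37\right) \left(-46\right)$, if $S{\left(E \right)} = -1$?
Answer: $- \frac{76544}{45} \approx -1701.0$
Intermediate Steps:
$\left(\frac{1}{S{\left(-5 + 0 \left(-2\right) \right)} - 44} + 37\right) \left(-46\right) = \left(\frac{1}{-1 - 44} + 37\right) \left(-46\right) = \left(\frac{1}{-45} + 37\right) \left(-46\right) = \left(- \frac{1}{45} + 37\right) \left(-46\right) = \frac{1664}{45} \left(-46\right) = - \frac{76544}{45}$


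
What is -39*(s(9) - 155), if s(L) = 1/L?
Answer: 18122/3 ≈ 6040.7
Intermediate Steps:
-39*(s(9) - 155) = -39*(1/9 - 155) = -39*(⅑ - 155) = -39*(-1394/9) = 18122/3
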